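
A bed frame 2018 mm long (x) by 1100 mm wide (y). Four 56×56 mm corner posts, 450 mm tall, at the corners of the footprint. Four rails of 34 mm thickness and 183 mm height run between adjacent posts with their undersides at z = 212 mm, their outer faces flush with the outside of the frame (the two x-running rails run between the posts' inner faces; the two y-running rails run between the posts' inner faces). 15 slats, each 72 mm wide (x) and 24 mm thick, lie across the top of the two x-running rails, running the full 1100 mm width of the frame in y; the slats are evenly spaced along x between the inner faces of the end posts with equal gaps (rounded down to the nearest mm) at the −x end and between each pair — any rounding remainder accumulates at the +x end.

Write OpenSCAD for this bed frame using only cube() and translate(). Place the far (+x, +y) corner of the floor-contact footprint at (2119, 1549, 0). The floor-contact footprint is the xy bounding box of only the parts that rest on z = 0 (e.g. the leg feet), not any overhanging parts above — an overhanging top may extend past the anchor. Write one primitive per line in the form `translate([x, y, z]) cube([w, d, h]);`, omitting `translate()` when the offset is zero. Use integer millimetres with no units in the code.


translate([101, 449, 0]) cube([56, 56, 450]);
translate([101, 1493, 0]) cube([56, 56, 450]);
translate([2063, 449, 0]) cube([56, 56, 450]);
translate([2063, 1493, 0]) cube([56, 56, 450]);
translate([157, 449, 212]) cube([1906, 34, 183]);
translate([157, 1515, 212]) cube([1906, 34, 183]);
translate([101, 505, 212]) cube([34, 988, 183]);
translate([2085, 505, 212]) cube([34, 988, 183]);
translate([208, 449, 395]) cube([72, 1100, 24]);
translate([331, 449, 395]) cube([72, 1100, 24]);
translate([454, 449, 395]) cube([72, 1100, 24]);
translate([577, 449, 395]) cube([72, 1100, 24]);
translate([700, 449, 395]) cube([72, 1100, 24]);
translate([823, 449, 395]) cube([72, 1100, 24]);
translate([946, 449, 395]) cube([72, 1100, 24]);
translate([1069, 449, 395]) cube([72, 1100, 24]);
translate([1192, 449, 395]) cube([72, 1100, 24]);
translate([1315, 449, 395]) cube([72, 1100, 24]);
translate([1438, 449, 395]) cube([72, 1100, 24]);
translate([1561, 449, 395]) cube([72, 1100, 24]);
translate([1684, 449, 395]) cube([72, 1100, 24]);
translate([1807, 449, 395]) cube([72, 1100, 24]);
translate([1930, 449, 395]) cube([72, 1100, 24]);


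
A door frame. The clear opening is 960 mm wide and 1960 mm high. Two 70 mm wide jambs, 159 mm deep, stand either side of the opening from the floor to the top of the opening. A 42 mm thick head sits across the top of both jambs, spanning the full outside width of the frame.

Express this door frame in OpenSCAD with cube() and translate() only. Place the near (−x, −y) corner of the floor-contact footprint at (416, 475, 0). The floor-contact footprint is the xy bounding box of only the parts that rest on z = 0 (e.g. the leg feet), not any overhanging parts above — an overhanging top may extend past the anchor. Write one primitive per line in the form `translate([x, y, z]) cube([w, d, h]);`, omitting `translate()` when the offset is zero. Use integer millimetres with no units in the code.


translate([416, 475, 0]) cube([70, 159, 1960]);
translate([1446, 475, 0]) cube([70, 159, 1960]);
translate([416, 475, 1960]) cube([1100, 159, 42]);


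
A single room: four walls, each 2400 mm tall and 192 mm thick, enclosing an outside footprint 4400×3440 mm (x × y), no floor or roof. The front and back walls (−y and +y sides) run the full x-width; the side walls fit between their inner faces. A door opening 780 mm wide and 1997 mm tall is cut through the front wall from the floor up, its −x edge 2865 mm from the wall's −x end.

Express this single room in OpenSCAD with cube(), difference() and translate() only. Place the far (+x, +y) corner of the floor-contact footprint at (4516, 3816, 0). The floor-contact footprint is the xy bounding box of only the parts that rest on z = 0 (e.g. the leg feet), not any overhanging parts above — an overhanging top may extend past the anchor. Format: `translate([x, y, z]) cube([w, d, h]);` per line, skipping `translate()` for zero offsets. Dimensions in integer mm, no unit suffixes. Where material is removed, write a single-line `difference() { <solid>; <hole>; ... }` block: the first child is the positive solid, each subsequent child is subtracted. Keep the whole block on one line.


difference() { translate([116, 376, 0]) cube([4400, 192, 2400]); translate([2981, 376, 0]) cube([780, 192, 1997]); }
translate([116, 3624, 0]) cube([4400, 192, 2400]);
translate([116, 568, 0]) cube([192, 3056, 2400]);
translate([4324, 568, 0]) cube([192, 3056, 2400]);


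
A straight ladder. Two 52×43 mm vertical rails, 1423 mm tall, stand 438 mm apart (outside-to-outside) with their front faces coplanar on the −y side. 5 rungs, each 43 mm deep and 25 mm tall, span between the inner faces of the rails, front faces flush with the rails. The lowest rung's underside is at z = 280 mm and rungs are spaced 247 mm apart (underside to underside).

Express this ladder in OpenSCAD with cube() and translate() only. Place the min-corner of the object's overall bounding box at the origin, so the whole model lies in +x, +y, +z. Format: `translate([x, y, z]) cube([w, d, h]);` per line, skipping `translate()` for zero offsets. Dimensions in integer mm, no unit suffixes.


cube([52, 43, 1423]);
translate([386, 0, 0]) cube([52, 43, 1423]);
translate([52, 0, 280]) cube([334, 43, 25]);
translate([52, 0, 527]) cube([334, 43, 25]);
translate([52, 0, 774]) cube([334, 43, 25]);
translate([52, 0, 1021]) cube([334, 43, 25]);
translate([52, 0, 1268]) cube([334, 43, 25]);


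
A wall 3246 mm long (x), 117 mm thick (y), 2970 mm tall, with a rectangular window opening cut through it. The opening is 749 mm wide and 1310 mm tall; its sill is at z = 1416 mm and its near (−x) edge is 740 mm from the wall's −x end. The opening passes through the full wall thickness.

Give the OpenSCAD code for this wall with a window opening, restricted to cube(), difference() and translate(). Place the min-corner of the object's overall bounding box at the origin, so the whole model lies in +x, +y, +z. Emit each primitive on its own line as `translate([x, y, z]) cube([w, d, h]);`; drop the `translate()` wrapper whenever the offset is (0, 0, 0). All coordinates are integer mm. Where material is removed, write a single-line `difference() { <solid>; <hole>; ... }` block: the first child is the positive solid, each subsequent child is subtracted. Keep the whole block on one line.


difference() { cube([3246, 117, 2970]); translate([740, 0, 1416]) cube([749, 117, 1310]); }


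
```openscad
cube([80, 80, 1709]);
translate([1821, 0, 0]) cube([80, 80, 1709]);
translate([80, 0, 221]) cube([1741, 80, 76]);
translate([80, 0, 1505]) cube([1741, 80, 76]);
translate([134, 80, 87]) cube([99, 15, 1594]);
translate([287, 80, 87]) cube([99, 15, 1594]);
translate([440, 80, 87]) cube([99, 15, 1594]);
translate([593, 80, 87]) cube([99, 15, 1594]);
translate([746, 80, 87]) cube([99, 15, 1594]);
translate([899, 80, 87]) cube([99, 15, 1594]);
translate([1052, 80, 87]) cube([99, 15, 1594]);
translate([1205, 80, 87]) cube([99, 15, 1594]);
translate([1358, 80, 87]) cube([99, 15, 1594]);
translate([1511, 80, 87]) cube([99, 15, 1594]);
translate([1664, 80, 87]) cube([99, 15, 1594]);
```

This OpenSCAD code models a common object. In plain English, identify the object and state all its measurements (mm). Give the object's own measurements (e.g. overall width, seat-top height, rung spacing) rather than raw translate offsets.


A fence section. Two 80×80 mm posts, 1709 mm tall, stand on the floor with a clear span of 1741 mm between their inner faces. Two horizontal rails of 80×76 mm section span the gap between the posts with their undersides at z = 221 mm and z = 1505 mm, flush with the posts' −y face. 11 pickets, each 99 mm wide, 15 mm thick and 1594 mm tall, are fixed to the +y face of the rails with their bottoms at z = 87 mm, spaced across the span with a 54 mm gap after the −x post and between neighbouring pickets, with 58 mm left before the +x post.


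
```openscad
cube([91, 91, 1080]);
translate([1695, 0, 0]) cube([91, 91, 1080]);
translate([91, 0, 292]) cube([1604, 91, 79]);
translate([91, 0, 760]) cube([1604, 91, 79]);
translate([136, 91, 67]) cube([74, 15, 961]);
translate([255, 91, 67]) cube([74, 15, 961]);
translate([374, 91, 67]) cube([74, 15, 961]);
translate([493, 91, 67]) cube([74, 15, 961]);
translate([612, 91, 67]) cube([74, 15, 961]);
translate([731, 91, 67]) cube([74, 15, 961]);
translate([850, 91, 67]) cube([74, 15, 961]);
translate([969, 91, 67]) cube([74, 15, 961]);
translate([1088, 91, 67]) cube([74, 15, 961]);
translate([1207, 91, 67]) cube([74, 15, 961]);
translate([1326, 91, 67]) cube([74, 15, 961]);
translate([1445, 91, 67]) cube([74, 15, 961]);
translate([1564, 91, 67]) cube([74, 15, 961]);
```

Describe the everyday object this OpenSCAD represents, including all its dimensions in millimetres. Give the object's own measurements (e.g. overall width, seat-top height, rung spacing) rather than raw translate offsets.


A fence section. Two 91×91 mm posts, 1080 mm tall, stand on the floor with a clear span of 1604 mm between their inner faces. Two horizontal rails of 91×79 mm section span the gap between the posts with their undersides at z = 292 mm and z = 760 mm, flush with the posts' −y face. 13 pickets, each 74 mm wide, 15 mm thick and 961 mm tall, are fixed to the +y face of the rails with their bottoms at z = 67 mm, spaced across the span with a 45 mm gap after the −x post and between neighbouring pickets, with 57 mm left before the +x post.


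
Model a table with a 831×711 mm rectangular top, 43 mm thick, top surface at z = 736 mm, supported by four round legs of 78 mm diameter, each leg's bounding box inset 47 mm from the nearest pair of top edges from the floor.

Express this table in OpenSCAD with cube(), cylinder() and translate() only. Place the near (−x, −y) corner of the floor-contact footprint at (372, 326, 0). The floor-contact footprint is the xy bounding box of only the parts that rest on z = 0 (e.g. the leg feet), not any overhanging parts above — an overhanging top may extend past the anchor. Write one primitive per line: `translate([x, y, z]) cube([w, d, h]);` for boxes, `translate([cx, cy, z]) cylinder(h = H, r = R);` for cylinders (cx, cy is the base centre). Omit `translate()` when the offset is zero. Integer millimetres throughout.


// leg_h = 736 - 43 = 693
translate([325, 279, 693]) cube([831, 711, 43]);
translate([411, 365, 0]) cylinder(h = 693, r = 39);
translate([1070, 365, 0]) cylinder(h = 693, r = 39);
translate([411, 904, 0]) cylinder(h = 693, r = 39);
translate([1070, 904, 0]) cylinder(h = 693, r = 39);


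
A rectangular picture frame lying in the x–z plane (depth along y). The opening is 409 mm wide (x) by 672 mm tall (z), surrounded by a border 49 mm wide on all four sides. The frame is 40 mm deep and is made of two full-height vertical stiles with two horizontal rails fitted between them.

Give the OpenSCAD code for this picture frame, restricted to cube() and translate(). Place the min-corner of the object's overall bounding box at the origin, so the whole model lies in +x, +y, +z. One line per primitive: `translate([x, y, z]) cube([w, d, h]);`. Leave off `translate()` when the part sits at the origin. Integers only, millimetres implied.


cube([49, 40, 770]);
translate([458, 0, 0]) cube([49, 40, 770]);
translate([49, 0, 0]) cube([409, 40, 49]);
translate([49, 0, 721]) cube([409, 40, 49]);


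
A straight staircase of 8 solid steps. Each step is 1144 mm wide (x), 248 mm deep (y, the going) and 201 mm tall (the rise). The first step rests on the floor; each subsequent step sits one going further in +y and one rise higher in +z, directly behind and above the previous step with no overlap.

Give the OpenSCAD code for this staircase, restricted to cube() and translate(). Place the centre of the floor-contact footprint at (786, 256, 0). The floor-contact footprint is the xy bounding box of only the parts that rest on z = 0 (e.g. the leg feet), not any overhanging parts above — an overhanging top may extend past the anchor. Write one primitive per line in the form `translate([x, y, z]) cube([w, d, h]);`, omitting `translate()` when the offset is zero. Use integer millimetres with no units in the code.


translate([214, 132, 0]) cube([1144, 248, 201]);
translate([214, 380, 201]) cube([1144, 248, 201]);
translate([214, 628, 402]) cube([1144, 248, 201]);
translate([214, 876, 603]) cube([1144, 248, 201]);
translate([214, 1124, 804]) cube([1144, 248, 201]);
translate([214, 1372, 1005]) cube([1144, 248, 201]);
translate([214, 1620, 1206]) cube([1144, 248, 201]);
translate([214, 1868, 1407]) cube([1144, 248, 201]);


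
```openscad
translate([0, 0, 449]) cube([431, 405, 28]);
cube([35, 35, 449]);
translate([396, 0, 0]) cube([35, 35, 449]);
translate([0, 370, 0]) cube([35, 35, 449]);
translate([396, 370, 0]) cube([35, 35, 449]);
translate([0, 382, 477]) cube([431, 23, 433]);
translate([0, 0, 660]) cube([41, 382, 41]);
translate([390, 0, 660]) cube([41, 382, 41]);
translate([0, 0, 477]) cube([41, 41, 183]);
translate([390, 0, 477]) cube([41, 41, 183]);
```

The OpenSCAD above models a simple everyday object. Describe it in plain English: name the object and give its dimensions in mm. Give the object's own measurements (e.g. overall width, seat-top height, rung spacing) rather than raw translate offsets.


A chair. The seat is a 431×405×28 mm slab with its top at z = 477 mm, on four 35×35 mm corner legs (flush with the seat edges, standing on z = 0). A flat backrest 23 mm thick, 433 mm tall, spans the full seat width and rises from the seat top along its +y edge, rear face flush with the rear of the seat. Two armrests of 41×41 mm section run along each side from the seat's front edge to the front of the backrest, top faces 224 mm above the seat top and outer faces flush with the seat's x-edges; a 41×41 mm post under the front of each armrest stands on the seat at the front corner.


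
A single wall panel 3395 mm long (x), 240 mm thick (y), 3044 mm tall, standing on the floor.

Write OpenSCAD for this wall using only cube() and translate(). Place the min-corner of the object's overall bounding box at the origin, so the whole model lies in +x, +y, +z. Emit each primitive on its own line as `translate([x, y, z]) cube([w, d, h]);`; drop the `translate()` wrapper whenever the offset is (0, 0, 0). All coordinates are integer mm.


cube([3395, 240, 3044]);


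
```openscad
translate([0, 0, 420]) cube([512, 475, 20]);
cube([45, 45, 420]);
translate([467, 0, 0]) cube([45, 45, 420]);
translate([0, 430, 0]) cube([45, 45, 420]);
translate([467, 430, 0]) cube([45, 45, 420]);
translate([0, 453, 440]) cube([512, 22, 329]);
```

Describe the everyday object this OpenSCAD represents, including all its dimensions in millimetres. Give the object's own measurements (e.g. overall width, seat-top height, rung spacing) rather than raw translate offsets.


A chair. The seat is a 512×475×20 mm slab with its top at z = 440 mm, on four 45×45 mm corner legs (flush with the seat edges, standing on z = 0). A flat backrest 22 mm thick, 329 mm tall, spans the full seat width and rises from the seat top along its +y edge, rear face flush with the rear of the seat.


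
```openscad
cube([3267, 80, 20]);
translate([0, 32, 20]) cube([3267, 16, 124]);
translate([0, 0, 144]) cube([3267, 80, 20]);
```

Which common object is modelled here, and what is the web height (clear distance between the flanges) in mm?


An I-beam. The web height is 124 mm.

Two wide flanges with a thin centred web — an I-beam. Overall 164 mm minus two 20 mm flanges gives a web of 164 − 2·20 = 124 mm.


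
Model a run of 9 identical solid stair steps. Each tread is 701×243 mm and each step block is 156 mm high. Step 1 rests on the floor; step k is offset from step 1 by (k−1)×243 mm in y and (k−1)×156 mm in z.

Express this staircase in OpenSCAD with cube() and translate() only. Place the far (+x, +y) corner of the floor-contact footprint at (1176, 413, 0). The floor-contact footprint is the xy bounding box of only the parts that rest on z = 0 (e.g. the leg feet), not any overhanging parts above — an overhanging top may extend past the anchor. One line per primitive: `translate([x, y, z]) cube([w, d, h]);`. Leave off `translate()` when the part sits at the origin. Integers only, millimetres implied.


translate([475, 170, 0]) cube([701, 243, 156]);
translate([475, 413, 156]) cube([701, 243, 156]);
translate([475, 656, 312]) cube([701, 243, 156]);
translate([475, 899, 468]) cube([701, 243, 156]);
translate([475, 1142, 624]) cube([701, 243, 156]);
translate([475, 1385, 780]) cube([701, 243, 156]);
translate([475, 1628, 936]) cube([701, 243, 156]);
translate([475, 1871, 1092]) cube([701, 243, 156]);
translate([475, 2114, 1248]) cube([701, 243, 156]);


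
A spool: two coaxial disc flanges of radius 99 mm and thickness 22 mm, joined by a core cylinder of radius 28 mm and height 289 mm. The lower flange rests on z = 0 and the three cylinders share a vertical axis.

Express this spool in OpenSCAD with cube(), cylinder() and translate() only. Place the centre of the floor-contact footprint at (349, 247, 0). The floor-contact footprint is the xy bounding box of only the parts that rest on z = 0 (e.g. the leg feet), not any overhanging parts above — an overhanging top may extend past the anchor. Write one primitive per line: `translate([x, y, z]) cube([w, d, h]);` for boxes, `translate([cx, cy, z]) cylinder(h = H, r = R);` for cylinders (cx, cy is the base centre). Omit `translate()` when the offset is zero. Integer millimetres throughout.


translate([349, 247, 0]) cylinder(h = 22, r = 99);
translate([349, 247, 22]) cylinder(h = 289, r = 28);
translate([349, 247, 311]) cylinder(h = 22, r = 99);


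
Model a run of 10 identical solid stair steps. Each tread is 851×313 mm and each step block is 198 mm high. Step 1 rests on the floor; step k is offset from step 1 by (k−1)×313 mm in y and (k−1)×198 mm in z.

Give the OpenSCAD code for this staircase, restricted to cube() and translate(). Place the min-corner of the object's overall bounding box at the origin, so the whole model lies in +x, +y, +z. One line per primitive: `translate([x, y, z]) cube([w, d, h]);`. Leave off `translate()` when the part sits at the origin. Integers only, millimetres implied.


cube([851, 313, 198]);
translate([0, 313, 198]) cube([851, 313, 198]);
translate([0, 626, 396]) cube([851, 313, 198]);
translate([0, 939, 594]) cube([851, 313, 198]);
translate([0, 1252, 792]) cube([851, 313, 198]);
translate([0, 1565, 990]) cube([851, 313, 198]);
translate([0, 1878, 1188]) cube([851, 313, 198]);
translate([0, 2191, 1386]) cube([851, 313, 198]);
translate([0, 2504, 1584]) cube([851, 313, 198]);
translate([0, 2817, 1782]) cube([851, 313, 198]);


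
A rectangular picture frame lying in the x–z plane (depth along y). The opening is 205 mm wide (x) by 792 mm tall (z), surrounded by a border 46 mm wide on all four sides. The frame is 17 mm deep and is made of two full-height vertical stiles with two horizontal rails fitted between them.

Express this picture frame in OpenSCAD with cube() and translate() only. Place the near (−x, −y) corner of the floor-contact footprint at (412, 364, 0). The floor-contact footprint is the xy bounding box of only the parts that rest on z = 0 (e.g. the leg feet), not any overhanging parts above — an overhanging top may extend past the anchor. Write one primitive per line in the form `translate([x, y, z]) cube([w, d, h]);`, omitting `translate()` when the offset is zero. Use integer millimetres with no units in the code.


translate([412, 364, 0]) cube([46, 17, 884]);
translate([663, 364, 0]) cube([46, 17, 884]);
translate([458, 364, 0]) cube([205, 17, 46]);
translate([458, 364, 838]) cube([205, 17, 46]);


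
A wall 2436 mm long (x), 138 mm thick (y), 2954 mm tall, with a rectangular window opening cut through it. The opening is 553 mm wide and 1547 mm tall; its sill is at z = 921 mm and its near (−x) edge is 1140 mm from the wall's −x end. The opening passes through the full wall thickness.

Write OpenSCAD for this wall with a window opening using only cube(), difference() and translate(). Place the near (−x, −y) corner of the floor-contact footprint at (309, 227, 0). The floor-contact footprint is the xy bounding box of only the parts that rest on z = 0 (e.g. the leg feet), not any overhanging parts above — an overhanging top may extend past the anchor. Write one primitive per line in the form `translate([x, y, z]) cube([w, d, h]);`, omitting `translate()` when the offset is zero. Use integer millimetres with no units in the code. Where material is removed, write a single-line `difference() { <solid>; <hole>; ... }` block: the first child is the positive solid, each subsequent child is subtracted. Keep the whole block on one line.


difference() { translate([309, 227, 0]) cube([2436, 138, 2954]); translate([1449, 227, 921]) cube([553, 138, 1547]); }


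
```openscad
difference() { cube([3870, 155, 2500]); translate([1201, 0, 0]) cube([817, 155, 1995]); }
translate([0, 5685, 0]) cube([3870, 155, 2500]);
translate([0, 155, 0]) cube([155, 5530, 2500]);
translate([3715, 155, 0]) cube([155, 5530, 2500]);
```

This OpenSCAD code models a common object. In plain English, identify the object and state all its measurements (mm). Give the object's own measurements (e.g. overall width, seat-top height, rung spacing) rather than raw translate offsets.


A single room: four walls, each 2500 mm tall and 155 mm thick, enclosing an outside footprint 3870×5840 mm (x × y), no floor or roof. The front and back walls (−y and +y sides) run the full x-width; the side walls fit between their inner faces. A door opening 817 mm wide and 1995 mm tall is cut through the front wall from the floor up, its −x edge 1201 mm from the wall's −x end.


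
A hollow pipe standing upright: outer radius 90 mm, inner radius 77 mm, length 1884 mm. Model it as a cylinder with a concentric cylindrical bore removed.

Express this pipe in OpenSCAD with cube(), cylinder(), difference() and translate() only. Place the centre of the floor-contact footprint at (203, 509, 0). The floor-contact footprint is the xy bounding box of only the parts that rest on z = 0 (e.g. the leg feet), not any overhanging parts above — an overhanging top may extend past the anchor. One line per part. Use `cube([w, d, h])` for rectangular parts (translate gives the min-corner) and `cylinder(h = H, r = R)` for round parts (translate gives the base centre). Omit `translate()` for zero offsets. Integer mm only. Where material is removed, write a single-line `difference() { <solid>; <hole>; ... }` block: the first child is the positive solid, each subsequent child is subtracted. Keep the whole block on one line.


difference() { translate([203, 509, 0]) cylinder(h = 1884, r = 90); translate([203, 509, 0]) cylinder(h = 1884, r = 77); }


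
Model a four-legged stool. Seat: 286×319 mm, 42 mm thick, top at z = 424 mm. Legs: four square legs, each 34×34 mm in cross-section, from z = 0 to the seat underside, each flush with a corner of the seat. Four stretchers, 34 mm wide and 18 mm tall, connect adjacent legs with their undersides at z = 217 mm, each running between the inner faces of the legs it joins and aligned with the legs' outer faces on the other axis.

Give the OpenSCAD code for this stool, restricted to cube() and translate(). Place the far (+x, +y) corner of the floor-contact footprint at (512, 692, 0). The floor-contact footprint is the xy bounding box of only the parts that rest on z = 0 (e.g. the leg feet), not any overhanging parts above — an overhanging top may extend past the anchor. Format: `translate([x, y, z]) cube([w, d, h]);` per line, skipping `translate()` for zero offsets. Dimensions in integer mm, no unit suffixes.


translate([226, 373, 382]) cube([286, 319, 42]);
translate([226, 373, 0]) cube([34, 34, 382]);
translate([478, 373, 0]) cube([34, 34, 382]);
translate([226, 658, 0]) cube([34, 34, 382]);
translate([478, 658, 0]) cube([34, 34, 382]);
translate([260, 373, 217]) cube([218, 34, 18]);
translate([260, 658, 217]) cube([218, 34, 18]);
translate([226, 407, 217]) cube([34, 251, 18]);
translate([478, 407, 217]) cube([34, 251, 18]);


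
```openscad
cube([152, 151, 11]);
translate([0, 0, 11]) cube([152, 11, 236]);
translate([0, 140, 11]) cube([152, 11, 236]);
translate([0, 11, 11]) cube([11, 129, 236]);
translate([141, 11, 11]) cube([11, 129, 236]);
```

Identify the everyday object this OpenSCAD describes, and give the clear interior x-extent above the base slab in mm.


An open box. The internal width is 130 mm.

A 152×151 base slab with four walls standing on it — an open box. The base is 152 mm wide and the walls are 11 mm thick, so the internal width is 152 − 2 × 11 = 130 mm.


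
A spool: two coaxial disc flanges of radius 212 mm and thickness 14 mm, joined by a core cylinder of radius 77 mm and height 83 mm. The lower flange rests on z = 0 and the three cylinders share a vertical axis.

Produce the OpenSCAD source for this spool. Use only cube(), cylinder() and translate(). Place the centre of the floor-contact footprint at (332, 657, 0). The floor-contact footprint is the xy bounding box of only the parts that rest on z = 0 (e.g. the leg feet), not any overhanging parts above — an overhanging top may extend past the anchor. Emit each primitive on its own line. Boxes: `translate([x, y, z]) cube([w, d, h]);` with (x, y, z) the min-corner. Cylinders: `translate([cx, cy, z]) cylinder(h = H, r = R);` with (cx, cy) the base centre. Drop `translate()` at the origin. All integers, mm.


translate([332, 657, 0]) cylinder(h = 14, r = 212);
translate([332, 657, 14]) cylinder(h = 83, r = 77);
translate([332, 657, 97]) cylinder(h = 14, r = 212);


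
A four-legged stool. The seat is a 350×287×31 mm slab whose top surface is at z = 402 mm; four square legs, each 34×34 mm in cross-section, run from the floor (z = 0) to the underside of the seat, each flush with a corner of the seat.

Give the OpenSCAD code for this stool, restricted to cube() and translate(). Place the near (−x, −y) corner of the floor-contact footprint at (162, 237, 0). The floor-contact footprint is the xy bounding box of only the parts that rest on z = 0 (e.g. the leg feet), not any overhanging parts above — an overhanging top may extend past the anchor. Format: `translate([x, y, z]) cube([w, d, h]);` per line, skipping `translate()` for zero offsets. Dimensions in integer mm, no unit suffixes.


translate([162, 237, 371]) cube([350, 287, 31]);
translate([162, 237, 0]) cube([34, 34, 371]);
translate([478, 237, 0]) cube([34, 34, 371]);
translate([162, 490, 0]) cube([34, 34, 371]);
translate([478, 490, 0]) cube([34, 34, 371]);


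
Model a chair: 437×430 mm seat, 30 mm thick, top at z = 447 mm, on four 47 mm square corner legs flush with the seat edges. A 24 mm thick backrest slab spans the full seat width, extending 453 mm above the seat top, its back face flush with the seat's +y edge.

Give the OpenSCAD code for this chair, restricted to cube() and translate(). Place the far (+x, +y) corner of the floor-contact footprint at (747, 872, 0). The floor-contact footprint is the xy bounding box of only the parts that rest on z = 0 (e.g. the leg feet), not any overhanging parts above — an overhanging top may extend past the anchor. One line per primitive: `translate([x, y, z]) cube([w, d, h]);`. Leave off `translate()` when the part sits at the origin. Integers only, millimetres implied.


// leg_h = 447 - 30 = 417
translate([310, 442, 417]) cube([437, 430, 30]);
translate([310, 442, 0]) cube([47, 47, 417]);
translate([700, 442, 0]) cube([47, 47, 417]);
translate([310, 825, 0]) cube([47, 47, 417]);
translate([700, 825, 0]) cube([47, 47, 417]);
translate([310, 848, 447]) cube([437, 24, 453]);


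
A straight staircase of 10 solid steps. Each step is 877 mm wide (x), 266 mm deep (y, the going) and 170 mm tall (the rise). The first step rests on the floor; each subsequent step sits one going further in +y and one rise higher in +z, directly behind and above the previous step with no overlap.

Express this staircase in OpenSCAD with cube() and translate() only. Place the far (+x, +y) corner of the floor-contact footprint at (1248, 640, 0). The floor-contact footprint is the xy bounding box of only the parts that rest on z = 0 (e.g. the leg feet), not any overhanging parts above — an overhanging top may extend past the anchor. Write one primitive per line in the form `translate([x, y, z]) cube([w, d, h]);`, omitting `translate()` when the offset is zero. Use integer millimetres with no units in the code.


translate([371, 374, 0]) cube([877, 266, 170]);
translate([371, 640, 170]) cube([877, 266, 170]);
translate([371, 906, 340]) cube([877, 266, 170]);
translate([371, 1172, 510]) cube([877, 266, 170]);
translate([371, 1438, 680]) cube([877, 266, 170]);
translate([371, 1704, 850]) cube([877, 266, 170]);
translate([371, 1970, 1020]) cube([877, 266, 170]);
translate([371, 2236, 1190]) cube([877, 266, 170]);
translate([371, 2502, 1360]) cube([877, 266, 170]);
translate([371, 2768, 1530]) cube([877, 266, 170]);


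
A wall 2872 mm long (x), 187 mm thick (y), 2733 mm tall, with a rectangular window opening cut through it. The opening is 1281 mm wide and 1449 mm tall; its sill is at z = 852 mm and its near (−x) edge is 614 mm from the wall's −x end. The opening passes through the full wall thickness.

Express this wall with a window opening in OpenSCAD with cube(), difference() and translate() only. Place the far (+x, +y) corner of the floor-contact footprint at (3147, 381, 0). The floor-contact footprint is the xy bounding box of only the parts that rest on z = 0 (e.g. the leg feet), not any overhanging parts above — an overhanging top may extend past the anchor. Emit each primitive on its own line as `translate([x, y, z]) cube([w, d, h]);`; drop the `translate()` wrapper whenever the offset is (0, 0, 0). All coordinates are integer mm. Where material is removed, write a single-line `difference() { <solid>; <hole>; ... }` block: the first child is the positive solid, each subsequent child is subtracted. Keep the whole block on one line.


difference() { translate([275, 194, 0]) cube([2872, 187, 2733]); translate([889, 194, 852]) cube([1281, 187, 1449]); }


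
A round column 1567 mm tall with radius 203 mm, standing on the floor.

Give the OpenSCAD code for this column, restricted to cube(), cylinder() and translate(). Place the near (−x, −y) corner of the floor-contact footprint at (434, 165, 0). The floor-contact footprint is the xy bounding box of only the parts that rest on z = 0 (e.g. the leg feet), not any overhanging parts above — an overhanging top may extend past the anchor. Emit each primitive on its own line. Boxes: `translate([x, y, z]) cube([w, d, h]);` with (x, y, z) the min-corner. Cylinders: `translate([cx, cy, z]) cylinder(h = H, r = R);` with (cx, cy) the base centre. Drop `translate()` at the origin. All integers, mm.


translate([637, 368, 0]) cylinder(h = 1567, r = 203);


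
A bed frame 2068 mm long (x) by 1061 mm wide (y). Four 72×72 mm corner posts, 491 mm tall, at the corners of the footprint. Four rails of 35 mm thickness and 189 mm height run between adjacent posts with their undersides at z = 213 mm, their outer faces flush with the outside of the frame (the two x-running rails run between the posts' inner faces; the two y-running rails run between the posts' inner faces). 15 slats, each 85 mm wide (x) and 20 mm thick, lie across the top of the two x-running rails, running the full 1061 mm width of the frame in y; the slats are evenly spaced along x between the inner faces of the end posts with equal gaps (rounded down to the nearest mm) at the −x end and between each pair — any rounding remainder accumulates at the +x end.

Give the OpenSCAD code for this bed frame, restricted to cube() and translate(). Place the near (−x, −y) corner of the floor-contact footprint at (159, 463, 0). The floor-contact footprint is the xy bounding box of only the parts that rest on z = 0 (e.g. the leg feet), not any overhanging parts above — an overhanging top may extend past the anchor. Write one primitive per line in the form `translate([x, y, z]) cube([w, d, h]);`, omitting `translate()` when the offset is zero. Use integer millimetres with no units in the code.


translate([159, 463, 0]) cube([72, 72, 491]);
translate([159, 1452, 0]) cube([72, 72, 491]);
translate([2155, 463, 0]) cube([72, 72, 491]);
translate([2155, 1452, 0]) cube([72, 72, 491]);
translate([231, 463, 213]) cube([1924, 35, 189]);
translate([231, 1489, 213]) cube([1924, 35, 189]);
translate([159, 535, 213]) cube([35, 917, 189]);
translate([2192, 535, 213]) cube([35, 917, 189]);
translate([271, 463, 402]) cube([85, 1061, 20]);
translate([396, 463, 402]) cube([85, 1061, 20]);
translate([521, 463, 402]) cube([85, 1061, 20]);
translate([646, 463, 402]) cube([85, 1061, 20]);
translate([771, 463, 402]) cube([85, 1061, 20]);
translate([896, 463, 402]) cube([85, 1061, 20]);
translate([1021, 463, 402]) cube([85, 1061, 20]);
translate([1146, 463, 402]) cube([85, 1061, 20]);
translate([1271, 463, 402]) cube([85, 1061, 20]);
translate([1396, 463, 402]) cube([85, 1061, 20]);
translate([1521, 463, 402]) cube([85, 1061, 20]);
translate([1646, 463, 402]) cube([85, 1061, 20]);
translate([1771, 463, 402]) cube([85, 1061, 20]);
translate([1896, 463, 402]) cube([85, 1061, 20]);
translate([2021, 463, 402]) cube([85, 1061, 20]);


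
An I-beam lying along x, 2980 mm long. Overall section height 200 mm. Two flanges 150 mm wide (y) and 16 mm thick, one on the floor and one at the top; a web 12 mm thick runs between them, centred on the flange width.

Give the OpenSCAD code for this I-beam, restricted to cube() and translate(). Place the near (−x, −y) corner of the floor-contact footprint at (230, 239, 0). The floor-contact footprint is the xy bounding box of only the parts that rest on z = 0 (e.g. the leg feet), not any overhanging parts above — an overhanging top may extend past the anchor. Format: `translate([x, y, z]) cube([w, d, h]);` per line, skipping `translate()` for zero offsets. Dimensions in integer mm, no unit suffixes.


translate([230, 239, 0]) cube([2980, 150, 16]);
translate([230, 308, 16]) cube([2980, 12, 168]);
translate([230, 239, 184]) cube([2980, 150, 16]);


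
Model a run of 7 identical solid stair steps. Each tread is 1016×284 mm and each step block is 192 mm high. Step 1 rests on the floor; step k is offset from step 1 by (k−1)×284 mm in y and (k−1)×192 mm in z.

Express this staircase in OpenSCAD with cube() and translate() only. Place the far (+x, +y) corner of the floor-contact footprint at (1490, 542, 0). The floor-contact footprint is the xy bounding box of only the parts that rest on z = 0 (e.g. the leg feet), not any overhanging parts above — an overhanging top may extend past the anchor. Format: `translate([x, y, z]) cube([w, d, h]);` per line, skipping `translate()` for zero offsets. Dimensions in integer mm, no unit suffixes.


translate([474, 258, 0]) cube([1016, 284, 192]);
translate([474, 542, 192]) cube([1016, 284, 192]);
translate([474, 826, 384]) cube([1016, 284, 192]);
translate([474, 1110, 576]) cube([1016, 284, 192]);
translate([474, 1394, 768]) cube([1016, 284, 192]);
translate([474, 1678, 960]) cube([1016, 284, 192]);
translate([474, 1962, 1152]) cube([1016, 284, 192]);


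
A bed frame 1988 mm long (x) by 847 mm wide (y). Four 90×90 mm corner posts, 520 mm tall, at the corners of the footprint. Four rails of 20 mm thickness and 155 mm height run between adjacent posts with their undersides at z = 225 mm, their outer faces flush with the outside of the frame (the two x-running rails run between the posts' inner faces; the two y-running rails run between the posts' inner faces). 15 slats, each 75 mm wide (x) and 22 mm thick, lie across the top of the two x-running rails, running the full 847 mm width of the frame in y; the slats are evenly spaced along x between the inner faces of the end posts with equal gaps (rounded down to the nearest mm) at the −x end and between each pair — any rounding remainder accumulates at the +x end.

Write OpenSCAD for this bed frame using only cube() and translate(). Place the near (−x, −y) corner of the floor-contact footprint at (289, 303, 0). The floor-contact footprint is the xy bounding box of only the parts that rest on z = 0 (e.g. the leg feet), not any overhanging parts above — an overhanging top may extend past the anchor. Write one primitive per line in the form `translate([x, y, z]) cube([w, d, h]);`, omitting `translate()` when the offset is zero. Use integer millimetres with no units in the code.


translate([289, 303, 0]) cube([90, 90, 520]);
translate([289, 1060, 0]) cube([90, 90, 520]);
translate([2187, 303, 0]) cube([90, 90, 520]);
translate([2187, 1060, 0]) cube([90, 90, 520]);
translate([379, 303, 225]) cube([1808, 20, 155]);
translate([379, 1130, 225]) cube([1808, 20, 155]);
translate([289, 393, 225]) cube([20, 667, 155]);
translate([2257, 393, 225]) cube([20, 667, 155]);
translate([421, 303, 380]) cube([75, 847, 22]);
translate([538, 303, 380]) cube([75, 847, 22]);
translate([655, 303, 380]) cube([75, 847, 22]);
translate([772, 303, 380]) cube([75, 847, 22]);
translate([889, 303, 380]) cube([75, 847, 22]);
translate([1006, 303, 380]) cube([75, 847, 22]);
translate([1123, 303, 380]) cube([75, 847, 22]);
translate([1240, 303, 380]) cube([75, 847, 22]);
translate([1357, 303, 380]) cube([75, 847, 22]);
translate([1474, 303, 380]) cube([75, 847, 22]);
translate([1591, 303, 380]) cube([75, 847, 22]);
translate([1708, 303, 380]) cube([75, 847, 22]);
translate([1825, 303, 380]) cube([75, 847, 22]);
translate([1942, 303, 380]) cube([75, 847, 22]);
translate([2059, 303, 380]) cube([75, 847, 22]);


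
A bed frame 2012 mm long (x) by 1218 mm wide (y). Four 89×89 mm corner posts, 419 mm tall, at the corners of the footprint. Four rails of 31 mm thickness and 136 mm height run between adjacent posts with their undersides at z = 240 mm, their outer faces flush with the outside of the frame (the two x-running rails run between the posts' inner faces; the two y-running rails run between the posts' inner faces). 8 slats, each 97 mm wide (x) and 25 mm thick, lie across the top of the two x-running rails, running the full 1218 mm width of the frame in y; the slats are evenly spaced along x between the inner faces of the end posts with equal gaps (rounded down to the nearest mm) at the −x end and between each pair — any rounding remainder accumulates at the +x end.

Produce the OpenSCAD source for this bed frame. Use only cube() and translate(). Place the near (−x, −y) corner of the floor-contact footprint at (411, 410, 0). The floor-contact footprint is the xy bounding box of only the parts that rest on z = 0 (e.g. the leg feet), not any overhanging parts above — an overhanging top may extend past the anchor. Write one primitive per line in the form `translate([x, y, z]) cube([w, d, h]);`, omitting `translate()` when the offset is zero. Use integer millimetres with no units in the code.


// slat z = rail_z + rail_h = 240 + 136 = 376
// slat gap = ⌊(1834 − 8·97) / 9⌋ = 117
translate([411, 410, 0]) cube([89, 89, 419]);
translate([411, 1539, 0]) cube([89, 89, 419]);
translate([2334, 410, 0]) cube([89, 89, 419]);
translate([2334, 1539, 0]) cube([89, 89, 419]);
translate([500, 410, 240]) cube([1834, 31, 136]);
translate([500, 1597, 240]) cube([1834, 31, 136]);
translate([411, 499, 240]) cube([31, 1040, 136]);
translate([2392, 499, 240]) cube([31, 1040, 136]);
translate([617, 410, 376]) cube([97, 1218, 25]);
translate([831, 410, 376]) cube([97, 1218, 25]);
translate([1045, 410, 376]) cube([97, 1218, 25]);
translate([1259, 410, 376]) cube([97, 1218, 25]);
translate([1473, 410, 376]) cube([97, 1218, 25]);
translate([1687, 410, 376]) cube([97, 1218, 25]);
translate([1901, 410, 376]) cube([97, 1218, 25]);
translate([2115, 410, 376]) cube([97, 1218, 25]);
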